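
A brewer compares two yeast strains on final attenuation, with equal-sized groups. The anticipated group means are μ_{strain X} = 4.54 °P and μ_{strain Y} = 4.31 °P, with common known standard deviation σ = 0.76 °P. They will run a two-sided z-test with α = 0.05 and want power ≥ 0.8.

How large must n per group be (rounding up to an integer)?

Standardized effect: d = |μ_{strain X} − μ_{strain Y}| / σ = |4.54 − 4.31| / 0.76 = 0.3026
Set Φ(δ − 1.960) = 0.8; then δ − 1.960 = Φ⁻¹(0.8) = 0.842, giving δ = 2.802.
(For δ > 0 the lower-tail rejection region contributes negligibly to power, so the one-term inversion is standard.)
δ = d·√(n/2) ⇒ n = 2(δ/d)² = 2 × (2.802 / 0.3026)² = 171.40.
Rounding up, n = 172 per group.

n = 172 per group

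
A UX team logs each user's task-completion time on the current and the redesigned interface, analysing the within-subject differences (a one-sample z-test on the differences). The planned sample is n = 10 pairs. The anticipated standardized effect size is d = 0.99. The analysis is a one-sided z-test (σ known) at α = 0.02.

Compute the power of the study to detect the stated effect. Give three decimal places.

Power ≈ 0.859

Noncentrality parameter: δ = d·√n = 0.99 × √10 = 3.1307
Critical value for a one-sided test at α = 0.02: z_α = 2.054.
Power = Φ(δ − 2.054) = Φ(1.077) = 0.8592.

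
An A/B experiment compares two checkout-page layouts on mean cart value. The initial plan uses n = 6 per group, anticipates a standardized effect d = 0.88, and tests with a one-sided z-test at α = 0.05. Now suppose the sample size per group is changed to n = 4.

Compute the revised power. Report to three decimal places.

Power ≈ 0.344

With n = 4 per group: δ = d·√(n/2) = 0.88 × √(4/2) = 1.2445. Critical value z_{0.05} = 1.645.
Revised power = P(Z > 1.645 − δ) = Φ(-0.400) = 0.3445.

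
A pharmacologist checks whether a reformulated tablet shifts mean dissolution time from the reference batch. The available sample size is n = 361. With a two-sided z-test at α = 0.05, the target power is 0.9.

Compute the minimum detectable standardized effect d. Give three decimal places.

d ≈ 0.171

Required noncentrality: δ = z_{0.025} + z_{0.10} = 1.960 + 1.282 = 3.242.
(The second rejection-region term Φ(−δ − z_{α/2}) is negligible and dropped.)
δ = d·√n ⇒ d = δ/√n = 3.242/√361 = 0.1706.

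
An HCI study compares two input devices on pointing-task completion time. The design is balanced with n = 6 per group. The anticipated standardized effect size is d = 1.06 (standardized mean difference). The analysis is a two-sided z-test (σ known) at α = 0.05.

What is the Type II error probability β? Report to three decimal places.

Noncentrality parameter: δ = d·√(n/2) = 1.06 × √(6/2) = 1.8360
Critical value for a two-sided test at α = 0.05: z_{α/2} = 1.960.
Power = Φ(δ − 1.960) + Φ(−δ − 1.960) = Φ(-0.124) + Φ(-3.796) = 0.4507 + 0.0001 = 0.4507.
Type II error: β = 1 − power = 1 − 0.4507 = 0.5493.

β ≈ 0.549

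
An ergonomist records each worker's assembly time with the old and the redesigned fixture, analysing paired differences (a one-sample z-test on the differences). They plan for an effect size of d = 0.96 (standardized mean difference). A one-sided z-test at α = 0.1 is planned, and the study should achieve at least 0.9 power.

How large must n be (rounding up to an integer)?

Set Φ(δ − 1.282) = 0.9; then δ − 1.282 = Φ⁻¹(0.9) = 1.282, giving δ = 2.563.
δ = d·√n ⇒ n = (δ/d)² = (2.563 / 0.96)² = 7.13.
Round up to the next whole unit.

n = 8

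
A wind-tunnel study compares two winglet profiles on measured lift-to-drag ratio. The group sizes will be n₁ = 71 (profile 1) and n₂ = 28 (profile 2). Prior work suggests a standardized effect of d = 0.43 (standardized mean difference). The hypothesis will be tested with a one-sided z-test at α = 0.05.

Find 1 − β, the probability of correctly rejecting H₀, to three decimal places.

Power ≈ 0.611

Noncentrality parameter: δ = d / √(1/n₁ + 1/n₂) = 0.43 / √(1/71 + 1/28) = 1.9269
Critical value for a one-sided test at α = 0.05: z_α = 1.645.
Power = Φ(δ − 1.645) = Φ(0.282) = 0.6110.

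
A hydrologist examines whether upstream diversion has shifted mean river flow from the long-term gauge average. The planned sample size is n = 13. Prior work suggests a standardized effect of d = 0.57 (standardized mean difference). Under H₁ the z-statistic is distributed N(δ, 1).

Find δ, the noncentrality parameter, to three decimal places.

δ = d·√n = 0.57 × √13 = 2.0552

δ ≈ 2.055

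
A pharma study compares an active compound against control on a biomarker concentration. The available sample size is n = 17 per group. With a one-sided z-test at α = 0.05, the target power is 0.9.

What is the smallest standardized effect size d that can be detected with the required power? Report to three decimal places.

Need Φ(δ − 1.645) = 0.9, so δ = 1.645 + 1.282 = 2.926.
δ = d·√(n/2) ⇒ d = δ/√(n/2) = 2.926/√(17/2) = 1.0037.

d ≈ 1.004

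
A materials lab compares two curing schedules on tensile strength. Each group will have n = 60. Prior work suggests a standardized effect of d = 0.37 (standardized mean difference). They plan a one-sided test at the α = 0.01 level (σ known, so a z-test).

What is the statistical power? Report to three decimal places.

Noncentrality parameter: δ = d·√(n/2) = 0.37 × √(60/2) = 2.0266
Critical value for a one-sided test at α = 0.01: z_α = 2.326.
Power = Φ(δ − 2.326) = Φ(-0.300) = 0.3822.

Power ≈ 0.382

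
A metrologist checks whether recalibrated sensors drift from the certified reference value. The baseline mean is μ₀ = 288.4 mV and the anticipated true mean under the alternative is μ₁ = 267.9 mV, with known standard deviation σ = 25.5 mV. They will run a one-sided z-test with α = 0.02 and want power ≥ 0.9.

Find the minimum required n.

n = 18

Standardized effect: d = |μ₁ − μ₀| / σ = |267.9 − 288.4| / 25.5 = 0.8039
For power 0.9 need Φ(δ − z_{0.02}) = 0.9, so δ = z_{0.02} + z_{0.10} = 2.054 + 1.282 = 3.335.
δ = d·√n ⇒ n = (δ/d)² = (3.335 / 0.8039)² = 17.21.
Rounding up, n = 18.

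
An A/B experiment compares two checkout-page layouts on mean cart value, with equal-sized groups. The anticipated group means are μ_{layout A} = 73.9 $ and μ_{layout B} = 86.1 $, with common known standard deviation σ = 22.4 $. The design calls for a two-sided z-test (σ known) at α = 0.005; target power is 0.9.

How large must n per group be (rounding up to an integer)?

n = 113 per group

Standardized effect: d = |μ_{layout A} − μ_{layout B}| / σ = |73.9 − 86.1| / 22.4 = 0.5446
Set Φ(δ − 2.807) = 0.9; then δ − 2.807 = Φ⁻¹(0.9) = 1.282, giving δ = 4.089.
(For δ > 0 the lower-tail rejection region contributes negligibly to power, so the one-term inversion is standard.)
δ = d·√(n/2) ⇒ n = 2(δ/d)² = 2 × (4.089 / 0.5446)² = 112.71.
Round up to the next whole unit.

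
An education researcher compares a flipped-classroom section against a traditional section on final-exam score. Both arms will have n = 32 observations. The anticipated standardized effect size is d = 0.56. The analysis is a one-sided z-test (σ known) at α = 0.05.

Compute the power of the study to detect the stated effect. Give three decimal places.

Power ≈ 0.724

Noncentrality parameter: δ = d·√(n/2) = 0.56 × √(32/2) = 2.2400
One-sided α = 0.05 → critical value z_{0.05} = 1.645.
Power = Φ(δ − 1.645) = Φ(0.595) = 0.7241.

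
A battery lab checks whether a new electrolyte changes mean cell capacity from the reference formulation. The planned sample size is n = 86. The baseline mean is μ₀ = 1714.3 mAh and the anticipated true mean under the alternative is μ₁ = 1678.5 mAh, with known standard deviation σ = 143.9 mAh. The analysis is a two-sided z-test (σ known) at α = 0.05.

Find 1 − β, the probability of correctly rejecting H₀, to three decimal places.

Power ≈ 0.636

Standardized effect: d = |μ₁ − μ₀| / σ = |1678.5 − 1714.3| / 143.9 = 0.2488
Noncentrality parameter: δ = d·√n = 0.2488 × √86 = 2.3071
Two-sided α = 0.05 → critical value z_{0.025} = 1.960.
Power = Φ(δ − 1.960) + Φ(−δ − 1.960) = Φ(0.347) + Φ(-4.267) = 0.6358 + 0.0000 = 0.6358.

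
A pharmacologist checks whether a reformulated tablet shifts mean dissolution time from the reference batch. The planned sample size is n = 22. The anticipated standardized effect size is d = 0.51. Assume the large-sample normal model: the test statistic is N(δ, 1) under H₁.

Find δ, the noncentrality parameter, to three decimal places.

The noncentrality parameter scales effect size by the design's sample-size factor: δ = d·√n = 0.51 × √22 = 2.3921

δ ≈ 2.392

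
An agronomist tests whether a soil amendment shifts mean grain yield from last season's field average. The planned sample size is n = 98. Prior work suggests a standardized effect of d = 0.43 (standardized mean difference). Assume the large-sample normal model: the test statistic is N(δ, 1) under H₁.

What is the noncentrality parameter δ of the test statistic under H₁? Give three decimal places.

δ ≈ 4.257

δ = d·√n = 0.43 × √98 = 4.2568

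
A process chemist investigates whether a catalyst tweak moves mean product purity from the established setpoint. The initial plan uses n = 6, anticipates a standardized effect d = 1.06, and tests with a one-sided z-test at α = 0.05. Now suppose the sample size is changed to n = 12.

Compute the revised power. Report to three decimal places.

With n = 12: δ = d·√n = 1.06 × √12 = 3.6719. Critical value z_{0.05} = 1.645.
Revised power = Φ(δ − 1.645) = Φ(2.027) = 0.9787.

Power ≈ 0.979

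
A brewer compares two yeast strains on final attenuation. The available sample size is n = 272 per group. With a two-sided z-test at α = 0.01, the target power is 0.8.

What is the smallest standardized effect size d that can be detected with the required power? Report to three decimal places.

d ≈ 0.293

Need Φ(δ − 2.576) = 0.8, so δ = 2.576 + 0.842 = 3.417.
(The second rejection-region term Φ(−δ − z_{α/2}) is negligible and dropped.)
δ = d·√(n/2) ⇒ d = δ/√(n/2) = 3.417/√(272/2) = 0.2930.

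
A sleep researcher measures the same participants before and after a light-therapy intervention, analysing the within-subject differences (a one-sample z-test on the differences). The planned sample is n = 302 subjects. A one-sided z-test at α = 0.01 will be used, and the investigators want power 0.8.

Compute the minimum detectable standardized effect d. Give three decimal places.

d ≈ 0.182

Required noncentrality: δ = z_{0.01} + z_{0.20} = 2.326 + 0.842 = 3.168.
δ = d·√n ⇒ d = δ/√n = 3.168/√302 = 0.1823.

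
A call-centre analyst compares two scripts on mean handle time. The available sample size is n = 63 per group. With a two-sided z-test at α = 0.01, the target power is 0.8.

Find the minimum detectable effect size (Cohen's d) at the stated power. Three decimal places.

d ≈ 0.609

Need Φ(δ − 2.576) = 0.8, so δ = 2.576 + 0.842 = 3.417.
(Lower-tail contribution to power is negligible for δ > 0.)
δ = d·√(n/2) ⇒ d = δ/√(n/2) = 3.417/√(63/2) = 0.6089.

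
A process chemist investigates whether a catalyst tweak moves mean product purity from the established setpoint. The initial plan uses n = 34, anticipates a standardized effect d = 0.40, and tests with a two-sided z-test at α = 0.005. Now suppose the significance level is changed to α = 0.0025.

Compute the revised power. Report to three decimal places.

δ = d·√n = 0.40 × √34 = 2.3324 (unchanged). New critical value: z_{0.0013} = 3.023.
Revised power = Φ(δ − 3.023) + Φ(−δ − 3.023) = Φ(-0.691) + Φ(-5.356) = 0.2448 + 0.0000 = 0.2448.

Power ≈ 0.245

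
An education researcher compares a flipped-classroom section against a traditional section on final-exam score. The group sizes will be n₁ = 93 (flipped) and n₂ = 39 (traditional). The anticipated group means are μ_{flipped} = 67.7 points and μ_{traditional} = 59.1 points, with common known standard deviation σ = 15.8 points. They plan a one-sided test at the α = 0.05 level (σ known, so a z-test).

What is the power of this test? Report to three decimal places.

Power ≈ 0.887

Standardized effect: d = |μ_{flipped} − μ_{traditional}| / σ = |67.7 − 59.1| / 15.8 = 0.5443
Noncentrality parameter: δ = d / √(1/n₁ + 1/n₂) = 0.5443 / √(1/93 + 1/39) = 2.8532
Critical value for a one-sided test at α = 0.05: z_α = 1.645.
Power = Φ(δ − 1.645) = Φ(1.208) = 0.8865.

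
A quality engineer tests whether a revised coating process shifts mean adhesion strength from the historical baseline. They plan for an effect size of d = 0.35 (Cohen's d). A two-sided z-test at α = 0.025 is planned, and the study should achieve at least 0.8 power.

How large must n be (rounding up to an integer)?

For power 0.8 need Φ(δ − z_{0.0125}) = 0.8, so δ = z_{0.0125} + z_{0.20} = 2.241 + 0.842 = 3.083.
(Ignoring the negligible lower-tail rejection probability gives the usual closed-form inversion.)
δ = d·√n ⇒ n = (δ/d)² = (3.083 / 0.35)² = 77.59.
Rounding up, n = 78.

n = 78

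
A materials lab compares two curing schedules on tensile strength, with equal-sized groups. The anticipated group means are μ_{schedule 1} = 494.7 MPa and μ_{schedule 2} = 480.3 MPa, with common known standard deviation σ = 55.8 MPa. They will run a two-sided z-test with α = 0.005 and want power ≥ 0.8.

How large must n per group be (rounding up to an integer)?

n = 400 per group

Standardized effect: d = |μ_{schedule 1} − μ_{schedule 2}| / σ = |494.7 − 480.3| / 55.8 = 0.2581
Set Φ(δ − 2.807) = 0.8; then δ − 2.807 = Φ⁻¹(0.8) = 0.842, giving δ = 3.649.
(For δ > 0 the lower-tail rejection region contributes negligibly to power, so the one-term inversion is standard.)
δ = d·√(n/2) ⇒ n = 2(δ/d)² = 2 × (3.649 / 0.2581)² = 399.80.
Rounding up, n = 400 per group.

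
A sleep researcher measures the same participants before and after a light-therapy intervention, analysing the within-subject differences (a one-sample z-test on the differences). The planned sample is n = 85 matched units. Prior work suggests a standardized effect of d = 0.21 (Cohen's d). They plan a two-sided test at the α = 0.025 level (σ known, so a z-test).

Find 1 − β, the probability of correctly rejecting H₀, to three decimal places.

Noncentrality parameter: δ = d·√n = 0.21 × √85 = 1.9361
Two-sided α = 0.025 → critical value z_{0.0125} = 2.241.
Power = Φ(δ − 2.241) + Φ(−δ − 2.241) = Φ(-0.305) + Φ(-4.178) = 0.3801 + 0.0000 = 0.3801.

Power ≈ 0.380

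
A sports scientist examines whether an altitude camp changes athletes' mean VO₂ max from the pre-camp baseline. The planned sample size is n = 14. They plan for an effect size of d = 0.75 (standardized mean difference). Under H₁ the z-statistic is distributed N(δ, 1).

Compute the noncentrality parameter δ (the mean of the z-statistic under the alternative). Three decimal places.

δ ≈ 2.806

δ = d·√n = 0.75 × √14 = 2.8062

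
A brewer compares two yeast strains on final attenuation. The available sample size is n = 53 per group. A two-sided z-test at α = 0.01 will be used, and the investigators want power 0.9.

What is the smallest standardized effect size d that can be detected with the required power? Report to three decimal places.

d ≈ 0.749

Required noncentrality: δ = z_{0.005} + z_{0.10} = 2.576 + 1.282 = 3.857.
(Lower-tail contribution to power is negligible for δ > 0.)
δ = d·√(n/2) ⇒ d = δ/√(n/2) = 3.857/√(53/2) = 0.7493.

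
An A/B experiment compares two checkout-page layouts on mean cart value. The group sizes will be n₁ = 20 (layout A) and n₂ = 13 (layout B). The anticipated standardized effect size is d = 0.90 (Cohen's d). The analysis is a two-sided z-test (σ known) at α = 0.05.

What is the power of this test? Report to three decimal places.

Noncentrality parameter: δ = d / √(1/n₁ + 1/n₂) = 0.90 / √(1/20 + 1/13) = 2.5262
Two-sided α = 0.05 → critical value z_{0.025} = 1.960.
Power = Φ(δ − 1.960) + Φ(−δ − 1.960) = Φ(0.566) + Φ(-4.486) = 0.7144 + 0.0000 = 0.7144.

Power ≈ 0.714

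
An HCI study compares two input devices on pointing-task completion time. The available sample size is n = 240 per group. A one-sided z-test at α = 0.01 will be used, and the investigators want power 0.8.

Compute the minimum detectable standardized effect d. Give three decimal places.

Required noncentrality: δ = z_{0.01} + z_{0.20} = 2.326 + 0.842 = 3.168.
δ = d·√(n/2) ⇒ d = δ/√(n/2) = 3.168/√(240/2) = 0.2892.

d ≈ 0.289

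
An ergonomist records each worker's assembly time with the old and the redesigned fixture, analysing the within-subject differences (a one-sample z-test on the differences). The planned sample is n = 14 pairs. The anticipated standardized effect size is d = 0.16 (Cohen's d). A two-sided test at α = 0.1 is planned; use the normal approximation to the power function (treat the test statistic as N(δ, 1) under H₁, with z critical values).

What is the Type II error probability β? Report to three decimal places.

β ≈ 0.840

Noncentrality parameter: δ = d·√n = 0.16 × √14 = 0.5987
Two-sided α = 0.1 → critical value z_{0.05} = 1.645.
Power = Φ(δ − 1.645) + Φ(−δ − 1.645) = Φ(-1.046) + Φ(-2.244) = 0.1477 + 0.0124 = 0.1602.
Type II error: β = 1 − power = 1 − 0.1602 = 0.8398.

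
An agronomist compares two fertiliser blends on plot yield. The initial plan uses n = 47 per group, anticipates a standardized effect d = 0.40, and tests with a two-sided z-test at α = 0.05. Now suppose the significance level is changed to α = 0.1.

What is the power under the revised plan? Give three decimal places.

Power ≈ 0.616

δ = d·√(n/2) = 0.40 × √(47/2) = 1.9391 (unchanged). New critical value: z_{0.05} = 1.645.
Revised power = Φ(δ − 1.645) + Φ(−δ − 1.645) = Φ(0.294) + Φ(-3.584) = 0.6157 + 0.0002 = 0.6159.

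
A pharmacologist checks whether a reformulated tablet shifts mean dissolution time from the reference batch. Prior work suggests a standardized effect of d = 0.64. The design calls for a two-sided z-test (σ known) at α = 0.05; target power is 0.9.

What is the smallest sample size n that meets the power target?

n = 26

Set Φ(δ − 1.960) = 0.9; then δ − 1.960 = Φ⁻¹(0.9) = 1.282, giving δ = 3.242.
(Ignoring the negligible lower-tail rejection probability gives the usual closed-form inversion.)
δ = d·√n ⇒ n = (δ/d)² = (3.242 / 0.64)² = 25.65.
Rounding up, n = 26.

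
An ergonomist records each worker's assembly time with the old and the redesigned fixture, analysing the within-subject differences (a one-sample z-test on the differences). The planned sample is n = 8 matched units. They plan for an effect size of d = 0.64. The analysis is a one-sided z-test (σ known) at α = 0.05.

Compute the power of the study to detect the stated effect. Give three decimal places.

Power ≈ 0.566

Noncentrality parameter: δ = d·√n = 0.64 × √8 = 1.8102
One-sided α = 0.05 → critical value z_{0.05} = 1.645.
Power = P(Z > 1.645 − δ) = Φ(0.165) = 0.5657.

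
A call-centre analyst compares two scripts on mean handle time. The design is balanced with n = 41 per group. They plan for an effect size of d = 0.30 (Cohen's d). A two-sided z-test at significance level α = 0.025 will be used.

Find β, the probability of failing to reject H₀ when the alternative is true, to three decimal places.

β ≈ 0.811

Noncentrality parameter: δ = d·√(n/2) = 0.30 × √(41/2) = 1.3583
Two-sided α = 0.025 → critical value z_{0.0125} = 2.241.
Power = Φ(δ − 2.241) + Φ(−δ − 2.241) = Φ(-0.883) + Φ(-3.600) = 0.1886 + 0.0002 = 0.1888.
Type II error: β = 1 − power = 1 − 0.1888 = 0.8112.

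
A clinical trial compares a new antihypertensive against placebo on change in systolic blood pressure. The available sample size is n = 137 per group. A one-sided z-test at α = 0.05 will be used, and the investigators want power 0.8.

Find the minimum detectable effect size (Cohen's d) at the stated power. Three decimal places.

d ≈ 0.300

Need Φ(δ − 1.645) = 0.8, so δ = 1.645 + 0.842 = 2.486.
δ = d·√(n/2) ⇒ d = δ/√(n/2) = 2.486/√(137/2) = 0.3004.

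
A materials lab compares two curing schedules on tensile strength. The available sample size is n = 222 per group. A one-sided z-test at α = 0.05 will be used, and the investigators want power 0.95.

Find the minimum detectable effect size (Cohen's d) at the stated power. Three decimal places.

Required noncentrality: δ = z_{0.05} + z_{0.05} = 1.645 + 1.645 = 3.290.
δ = d·√(n/2) ⇒ d = δ/√(n/2) = 3.290/√(222/2) = 0.3122.

d ≈ 0.312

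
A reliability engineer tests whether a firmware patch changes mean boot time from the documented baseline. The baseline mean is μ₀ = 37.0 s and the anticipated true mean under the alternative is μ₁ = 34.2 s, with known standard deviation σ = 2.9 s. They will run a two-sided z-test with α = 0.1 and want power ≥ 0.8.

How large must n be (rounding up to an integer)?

n = 7

Standardized effect: d = |μ₁ − μ₀| / σ = |34.2 − 37.0| / 2.9 = 0.9655
Set Φ(δ − 1.645) = 0.8; then δ − 1.645 = Φ⁻¹(0.8) = 0.842, giving δ = 2.486.
(For δ > 0 the lower-tail rejection region contributes negligibly to power, so the one-term inversion is standard.)
δ = d·√n ⇒ n = (δ/d)² = (2.486 / 0.9655)² = 6.63.
Round up to the next whole unit.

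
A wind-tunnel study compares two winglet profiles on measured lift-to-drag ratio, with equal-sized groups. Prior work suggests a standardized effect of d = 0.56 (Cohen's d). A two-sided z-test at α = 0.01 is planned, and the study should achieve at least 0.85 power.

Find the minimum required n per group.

For power 0.85 need Φ(δ − z_{0.005}) = 0.85, so δ = z_{0.005} + z_{0.15} = 2.576 + 1.036 = 3.612.
(For δ > 0 the lower-tail rejection region contributes negligibly to power, so the one-term inversion is standard.)
δ = d·√(n/2) ⇒ n = 2(δ/d)² = 2 × (3.612 / 0.56)² = 83.22.
Rounding up, n = 84 per group.

n = 84 per group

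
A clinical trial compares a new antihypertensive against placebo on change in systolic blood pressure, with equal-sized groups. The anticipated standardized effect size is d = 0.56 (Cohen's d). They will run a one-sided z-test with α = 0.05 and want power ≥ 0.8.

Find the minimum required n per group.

For power 0.8 need Φ(δ − z_{0.05}) = 0.8, so δ = z_{0.05} + z_{0.20} = 1.645 + 0.842 = 2.486.
δ = d·√(n/2) ⇒ n = 2(δ/d)² = 2 × (2.486 / 0.56)² = 39.43.
Round up to the next whole unit.

n = 40 per group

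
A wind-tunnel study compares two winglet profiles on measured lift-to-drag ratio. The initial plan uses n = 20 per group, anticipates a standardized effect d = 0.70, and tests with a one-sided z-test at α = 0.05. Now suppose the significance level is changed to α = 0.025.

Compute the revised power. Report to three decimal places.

δ = d·√(n/2) = 0.70 × √(20/2) = 2.2136 (unchanged). New critical value: z_{0.025} = 1.960.
Revised power = Φ(δ − 1.960) = Φ(0.254) = 0.6001.

Power ≈ 0.600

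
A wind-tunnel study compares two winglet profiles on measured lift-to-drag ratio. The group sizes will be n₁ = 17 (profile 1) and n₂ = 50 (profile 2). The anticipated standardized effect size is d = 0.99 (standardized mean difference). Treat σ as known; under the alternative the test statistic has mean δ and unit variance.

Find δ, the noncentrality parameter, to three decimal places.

δ ≈ 3.526

The noncentrality parameter scales effect size by the design's sample-size factor: δ = d / √(1/n₁ + 1/n₂) = 0.99 / √(1/17 + 1/50) = 3.5262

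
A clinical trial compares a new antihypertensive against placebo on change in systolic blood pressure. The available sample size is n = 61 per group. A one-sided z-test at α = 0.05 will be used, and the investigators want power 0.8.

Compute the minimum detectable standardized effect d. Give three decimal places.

Required noncentrality: δ = z_{0.05} + z_{0.20} = 1.645 + 0.842 = 2.486.
δ = d·√(n/2) ⇒ d = δ/√(n/2) = 2.486/√(61/2) = 0.4502.

d ≈ 0.450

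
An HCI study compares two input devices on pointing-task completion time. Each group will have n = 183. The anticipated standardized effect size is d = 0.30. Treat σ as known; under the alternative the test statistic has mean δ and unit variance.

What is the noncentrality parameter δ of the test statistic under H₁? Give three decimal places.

δ ≈ 2.870

The noncentrality parameter scales effect size by the design's sample-size factor: δ = d·√(n/2) = 0.30 × √(183/2) = 2.8697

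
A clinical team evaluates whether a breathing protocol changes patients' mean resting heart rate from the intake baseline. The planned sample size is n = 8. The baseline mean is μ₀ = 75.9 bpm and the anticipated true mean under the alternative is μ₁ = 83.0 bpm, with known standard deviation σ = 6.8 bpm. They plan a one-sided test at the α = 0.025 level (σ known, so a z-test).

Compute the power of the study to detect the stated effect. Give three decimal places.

Power ≈ 0.840

Standardized effect: d = |μ₁ − μ₀| / σ = |83.0 − 75.9| / 6.8 = 1.0441
Noncentrality parameter: δ = d·√n = 1.0441 × √8 = 2.9532
One-sided α = 0.025 → critical value z_{0.025} = 1.960.
Power = P(Z > 1.960 − δ) = Φ(0.993) = 0.8397.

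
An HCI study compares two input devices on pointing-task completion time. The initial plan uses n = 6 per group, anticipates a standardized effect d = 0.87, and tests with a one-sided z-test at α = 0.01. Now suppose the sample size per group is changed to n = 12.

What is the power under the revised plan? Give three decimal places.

With n = 12 per group: δ = d·√(n/2) = 0.87 × √(12/2) = 2.1311. Critical value z_{0.01} = 2.326.
Revised power = P(Z > 2.326 − δ) = Φ(-0.195) = 0.4226.

Power ≈ 0.423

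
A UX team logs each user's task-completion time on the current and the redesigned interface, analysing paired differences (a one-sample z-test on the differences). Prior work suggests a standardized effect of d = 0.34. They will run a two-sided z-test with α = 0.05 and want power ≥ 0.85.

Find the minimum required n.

Set Φ(δ − 1.960) = 0.85; then δ − 1.960 = Φ⁻¹(0.85) = 1.036, giving δ = 2.996.
(The Φ(−δ − z_{α/2}) term is vanishingly small for δ > 0 and is dropped in the standard sample-size formula.)
δ = d·√n ⇒ n = (δ/d)² = (2.996 / 0.34)² = 77.67.
Round up to the next whole unit.

n = 78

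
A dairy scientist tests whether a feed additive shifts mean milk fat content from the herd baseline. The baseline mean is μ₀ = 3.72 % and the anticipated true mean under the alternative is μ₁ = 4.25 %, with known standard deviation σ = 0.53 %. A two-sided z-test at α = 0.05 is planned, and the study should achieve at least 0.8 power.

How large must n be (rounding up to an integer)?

Standardized effect: d = |μ₁ − μ₀| / σ = |4.25 − 3.72| / 0.53 = 1.0000
For power 0.8 need Φ(δ − z_{0.025}) = 0.8, so δ = z_{0.025} + z_{0.20} = 1.960 + 0.842 = 2.802.
(Ignoring the negligible lower-tail rejection probability gives the usual closed-form inversion.)
δ = d·√n ⇒ n = (δ/d)² = (2.802 / 1.0000)² = 7.85.
Round up to the next whole unit.

n = 8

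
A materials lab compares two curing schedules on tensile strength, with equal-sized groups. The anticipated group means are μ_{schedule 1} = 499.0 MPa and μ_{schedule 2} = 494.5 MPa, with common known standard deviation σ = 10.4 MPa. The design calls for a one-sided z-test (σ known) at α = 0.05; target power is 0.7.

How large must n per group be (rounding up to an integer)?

n = 51 per group

Standardized effect: d = |μ_{schedule 1} − μ_{schedule 2}| / σ = |499.0 − 494.5| / 10.4 = 0.4327
Set Φ(δ − 1.645) = 0.7; then δ − 1.645 = Φ⁻¹(0.7) = 0.524, giving δ = 2.169.
δ = d·√(n/2) ⇒ n = 2(δ/d)² = 2 × (2.169 / 0.4327)² = 50.27.
Round up to the next whole unit.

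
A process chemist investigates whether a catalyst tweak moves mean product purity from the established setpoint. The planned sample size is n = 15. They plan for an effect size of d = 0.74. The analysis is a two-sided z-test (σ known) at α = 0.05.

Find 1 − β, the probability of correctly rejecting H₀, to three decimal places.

Noncentrality parameter: δ = d·√n = 0.74 × √15 = 2.8660
Critical value for a two-sided test at α = 0.05: z_{α/2} = 1.960.
Power = Φ(δ − 1.960) + Φ(−δ − 1.960) = Φ(0.906) + Φ(-4.826) = 0.8175 + 0.0000 = 0.8175.

Power ≈ 0.818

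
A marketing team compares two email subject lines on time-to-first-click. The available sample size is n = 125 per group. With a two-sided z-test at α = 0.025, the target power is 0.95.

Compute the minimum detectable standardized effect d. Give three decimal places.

d ≈ 0.492

Need Φ(δ − 2.241) = 0.95, so δ = 2.241 + 1.645 = 3.886.
(Lower-tail contribution to power is negligible for δ > 0.)
δ = d·√(n/2) ⇒ d = δ/√(n/2) = 3.886/√(125/2) = 0.4916.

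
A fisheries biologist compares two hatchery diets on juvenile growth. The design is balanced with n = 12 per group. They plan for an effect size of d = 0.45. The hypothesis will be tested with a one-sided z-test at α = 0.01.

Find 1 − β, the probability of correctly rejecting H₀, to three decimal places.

Noncentrality parameter: δ = d·√(n/2) = 0.45 × √(12/2) = 1.1023
One-sided α = 0.01 → critical value z_{0.01} = 2.326.
Power = Φ(δ − 2.326) = Φ(-1.224) = 0.1105.

Power ≈ 0.110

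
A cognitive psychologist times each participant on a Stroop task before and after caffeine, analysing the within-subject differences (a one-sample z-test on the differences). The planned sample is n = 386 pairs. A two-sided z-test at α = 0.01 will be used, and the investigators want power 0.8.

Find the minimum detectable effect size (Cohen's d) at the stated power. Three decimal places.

Required noncentrality: δ = z_{0.005} + z_{0.20} = 2.576 + 0.842 = 3.417.
(The second rejection-region term Φ(−δ − z_{α/2}) is negligible and dropped.)
δ = d·√n ⇒ d = δ/√n = 3.417/√386 = 0.1739.

d ≈ 0.174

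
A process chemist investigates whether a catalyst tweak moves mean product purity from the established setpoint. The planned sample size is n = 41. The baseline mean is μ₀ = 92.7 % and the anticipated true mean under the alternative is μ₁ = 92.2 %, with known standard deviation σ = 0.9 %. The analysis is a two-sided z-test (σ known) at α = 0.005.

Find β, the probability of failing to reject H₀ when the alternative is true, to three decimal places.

Standardized effect: d = |μ₁ − μ₀| / σ = |92.2 − 92.7| / 0.9 = 0.5556
Noncentrality parameter: δ = d·√n = 0.5556 × √41 = 3.5573
Critical value for a two-sided test at α = 0.005: z_{α/2} = 2.807.
Power = Φ(δ − 2.807) + Φ(−δ − 2.807) = Φ(0.750) + Φ(-6.364) = 0.7735 + 0.0000 = 0.7735.
Type II error: β = 1 − power = 1 − 0.7735 = 0.2265.

β ≈ 0.227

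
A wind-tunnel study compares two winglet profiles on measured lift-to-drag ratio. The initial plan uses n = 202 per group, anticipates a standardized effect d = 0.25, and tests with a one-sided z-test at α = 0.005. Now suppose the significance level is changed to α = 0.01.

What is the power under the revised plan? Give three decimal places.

δ = d·√(n/2) = 0.25 × √(202/2) = 2.5125 (unchanged). New critical value: z_{0.01} = 2.326.
Revised power = P(Z > 2.326 − δ) = Φ(0.186) = 0.5738.

Power ≈ 0.574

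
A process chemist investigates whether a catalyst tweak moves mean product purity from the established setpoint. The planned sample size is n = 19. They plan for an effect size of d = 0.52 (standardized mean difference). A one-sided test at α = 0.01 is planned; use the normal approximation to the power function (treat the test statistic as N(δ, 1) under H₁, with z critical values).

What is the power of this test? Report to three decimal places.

Power ≈ 0.476

Noncentrality parameter: δ = d·√n = 0.52 × √19 = 2.2666
Critical value for a one-sided test at α = 0.01: z_α = 2.326.
Power = Φ(δ − 2.326) = Φ(-0.060) = 0.4762.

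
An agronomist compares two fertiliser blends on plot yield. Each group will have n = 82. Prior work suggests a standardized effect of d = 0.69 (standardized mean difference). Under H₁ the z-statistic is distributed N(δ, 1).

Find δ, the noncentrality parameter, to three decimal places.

δ ≈ 4.418

δ = d·√(n/2) = 0.69 × √(82/2) = 4.4182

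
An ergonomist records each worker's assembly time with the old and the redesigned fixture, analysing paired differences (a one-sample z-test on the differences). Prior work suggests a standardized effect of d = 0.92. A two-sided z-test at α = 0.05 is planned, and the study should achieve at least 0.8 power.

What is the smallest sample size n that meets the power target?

Set Φ(δ − 1.960) = 0.8; then δ − 1.960 = Φ⁻¹(0.8) = 0.842, giving δ = 2.802.
(For δ > 0 the lower-tail rejection region contributes negligibly to power, so the one-term inversion is standard.)
δ = d·√n ⇒ n = (δ/d)² = (2.802 / 0.92)² = 9.27.
Rounding up, n = 10.

n = 10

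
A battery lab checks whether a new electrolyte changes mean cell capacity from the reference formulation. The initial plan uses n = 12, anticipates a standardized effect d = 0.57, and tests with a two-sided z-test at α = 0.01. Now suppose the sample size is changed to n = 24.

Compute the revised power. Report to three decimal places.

With n = 24: δ = d·√n = 0.57 × √24 = 2.7924. Critical value z_{0.005} = 2.576.
Revised power = Φ(δ − 2.576) + Φ(−δ − 2.576) = Φ(0.217) + Φ(-5.368) = 0.5857 + 0.0000 = 0.5857.

Power ≈ 0.586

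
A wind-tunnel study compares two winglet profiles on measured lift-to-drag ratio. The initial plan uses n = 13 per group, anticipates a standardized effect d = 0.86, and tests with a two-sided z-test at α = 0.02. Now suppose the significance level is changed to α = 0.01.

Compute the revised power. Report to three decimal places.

δ = d·√(n/2) = 0.86 × √(13/2) = 2.1926 (unchanged). New critical value: z_{0.005} = 2.576.
Revised power = Φ(δ − 2.576) + Φ(−δ − 2.576) = Φ(-0.383) + Φ(-4.768) = 0.3508 + 0.0000 = 0.3508.

Power ≈ 0.351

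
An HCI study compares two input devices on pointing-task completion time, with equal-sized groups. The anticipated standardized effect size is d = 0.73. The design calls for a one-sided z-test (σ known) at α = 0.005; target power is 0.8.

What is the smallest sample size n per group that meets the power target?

n = 44 per group

For power 0.8 need Φ(δ − z_{0.005}) = 0.8, so δ = z_{0.005} + z_{0.20} = 2.576 + 0.842 = 3.417.
δ = d·√(n/2) ⇒ n = 2(δ/d)² = 2 × (3.417 / 0.73)² = 43.83.
Rounding up, n = 44 per group.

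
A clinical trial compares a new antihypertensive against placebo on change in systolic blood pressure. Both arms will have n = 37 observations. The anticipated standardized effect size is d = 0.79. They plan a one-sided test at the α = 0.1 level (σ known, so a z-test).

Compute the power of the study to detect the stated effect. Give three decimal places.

Noncentrality parameter: δ = d·√(n/2) = 0.79 × √(37/2) = 3.3979
Critical value for a one-sided test at α = 0.1: z_α = 1.282.
Power = P(Z > 1.282 − δ) = Φ(2.116) = 0.9828.

Power ≈ 0.983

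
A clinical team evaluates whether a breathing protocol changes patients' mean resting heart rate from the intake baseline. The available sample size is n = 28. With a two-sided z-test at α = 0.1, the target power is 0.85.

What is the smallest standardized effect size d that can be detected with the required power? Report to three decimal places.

d ≈ 0.507

Need Φ(δ − 1.645) = 0.85, so δ = 1.645 + 1.036 = 2.681.
(The second rejection-region term Φ(−δ − z_{α/2}) is negligible and dropped.)
δ = d·√n ⇒ d = δ/√n = 2.681/√28 = 0.5067.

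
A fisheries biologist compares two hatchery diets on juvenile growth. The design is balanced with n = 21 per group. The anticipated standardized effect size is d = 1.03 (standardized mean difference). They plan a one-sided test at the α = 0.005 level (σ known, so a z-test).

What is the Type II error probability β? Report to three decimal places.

β ≈ 0.223

Noncentrality parameter: δ = d·√(n/2) = 1.03 × √(21/2) = 3.3376
One-sided α = 0.005 → critical value z_{0.005} = 2.576.
Power = P(Z > 2.576 − δ) = Φ(0.762) = 0.7769.
Type II error: β = 1 − power = 1 − 0.7769 = 0.2231.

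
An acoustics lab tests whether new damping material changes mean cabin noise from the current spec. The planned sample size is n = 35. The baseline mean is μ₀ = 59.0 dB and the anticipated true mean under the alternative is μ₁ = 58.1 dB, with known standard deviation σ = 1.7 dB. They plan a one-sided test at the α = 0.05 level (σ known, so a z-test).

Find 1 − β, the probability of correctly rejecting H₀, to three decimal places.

Power ≈ 0.932

Standardized effect: d = |μ₁ − μ₀| / σ = |58.1 − 59.0| / 1.7 = 0.5294
Noncentrality parameter: δ = d·√n = 0.5294 × √35 = 3.1320
Critical value for a one-sided test at α = 0.05: z_α = 1.645.
Power = Φ(δ − 1.645) = Φ(1.487) = 0.9315.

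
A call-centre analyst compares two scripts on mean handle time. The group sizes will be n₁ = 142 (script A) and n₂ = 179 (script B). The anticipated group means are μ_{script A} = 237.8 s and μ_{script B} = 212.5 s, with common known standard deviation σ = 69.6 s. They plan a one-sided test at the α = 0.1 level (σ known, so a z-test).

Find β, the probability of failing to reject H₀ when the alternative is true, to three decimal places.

Standardized effect: d = |μ_{script A} − μ_{script B}| / σ = |237.8 − 212.5| / 69.6 = 0.3635
Noncentrality parameter: δ = d / √(1/n₁ + 1/n₂) = 0.3635 / √(1/142 + 1/179) = 3.2347
One-sided α = 0.1 → critical value z_{0.1} = 1.282.
Power = P(Z > 1.282 − δ) = Φ(1.953) = 0.9746.
Type II error: β = 1 − power = 1 − 0.9746 = 0.0254.

β ≈ 0.025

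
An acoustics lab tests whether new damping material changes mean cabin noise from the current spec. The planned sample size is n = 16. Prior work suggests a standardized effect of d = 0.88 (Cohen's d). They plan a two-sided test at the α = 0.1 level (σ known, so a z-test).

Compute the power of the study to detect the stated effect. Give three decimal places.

Power ≈ 0.970

Noncentrality parameter: λ = d·√n = 0.88 × √16 = 3.5200
Critical value for a two-sided test at α = 0.1: z_{α/2} = 1.645.
Power = Φ(λ − 1.645) + Φ(−λ − 1.645) = Φ(1.875) + Φ(-5.165) = 0.9696 + 0.0000 = 0.9696.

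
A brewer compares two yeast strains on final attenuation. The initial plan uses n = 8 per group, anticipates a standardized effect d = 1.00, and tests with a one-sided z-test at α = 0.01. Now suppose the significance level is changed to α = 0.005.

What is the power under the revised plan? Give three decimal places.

δ = d·√(n/2) = 1.00 × √(8/2) = 2.0000 (unchanged). New critical value: z_{0.005} = 2.576.
Revised power = P(Z > 2.576 − δ) = Φ(-0.576) = 0.2824.

Power ≈ 0.282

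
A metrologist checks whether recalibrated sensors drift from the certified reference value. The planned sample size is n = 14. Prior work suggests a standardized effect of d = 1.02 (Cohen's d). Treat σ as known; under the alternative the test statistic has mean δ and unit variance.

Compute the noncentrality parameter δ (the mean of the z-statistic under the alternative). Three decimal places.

δ = d·√n = 1.02 × √14 = 3.8165

δ ≈ 3.816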